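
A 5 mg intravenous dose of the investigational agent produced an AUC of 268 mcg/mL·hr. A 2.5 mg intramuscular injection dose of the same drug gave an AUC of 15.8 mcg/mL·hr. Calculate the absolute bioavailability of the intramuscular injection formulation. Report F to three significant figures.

F = 0.118

F = (AUC_ev / D_ev) / (AUC_iv / D_iv)
  = (15.8/2.5) / (268/5)
  = 6.32 / 53.6 = 0.1179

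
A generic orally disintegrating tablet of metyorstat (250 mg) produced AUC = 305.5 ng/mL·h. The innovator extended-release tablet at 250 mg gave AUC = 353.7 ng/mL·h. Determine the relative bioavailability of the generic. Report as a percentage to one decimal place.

F_rel = (AUC_test/D_test) / (AUC_ref/D_ref)
      = (305.5/250) / (353.7/250)
      = 1.222 / 1.4148 = 0.8637 = 86.37%

F_rel = 86.4%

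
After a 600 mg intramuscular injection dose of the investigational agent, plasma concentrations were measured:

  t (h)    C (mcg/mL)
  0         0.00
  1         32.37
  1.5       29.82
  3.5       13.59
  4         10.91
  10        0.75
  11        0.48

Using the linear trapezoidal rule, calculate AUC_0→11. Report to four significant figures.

Trapezoidal AUC_0→11:
  [0→1]: (0.00+32.37)/2 × 1 = 16.185
  [1→1.5]: (32.37+29.82)/2 × 0.5 = 15.5475
  [1.5→3.5]: (29.82+13.59)/2 × 2 = 43.41
  [3.5→4]: (13.59+10.91)/2 × 0.5 = 6.125
  [4→10]: (10.91+0.75)/2 × 6 = 34.98
  [10→11]: (0.75+0.48)/2 × 1 = 0.615
  Sum = 116.8625 mcg/mL·h

AUC = 116.9 mcg/mL·h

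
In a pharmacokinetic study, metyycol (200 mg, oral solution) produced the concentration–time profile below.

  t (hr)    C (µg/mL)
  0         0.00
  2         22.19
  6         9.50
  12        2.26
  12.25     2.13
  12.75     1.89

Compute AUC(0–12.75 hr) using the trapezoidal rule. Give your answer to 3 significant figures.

Trapezoidal AUC_0→12.75:
  [0→2]: (0.00+22.19)/2 × 2 = 22.19
  [2→6]: (22.19+9.50)/2 × 4 = 63.38
  [6→12]: (9.50+2.26)/2 × 6 = 35.28
  [12→12.25]: (2.26+2.13)/2 × 0.25 = 0.54875
  [12.25→12.75]: (2.13+1.89)/2 × 0.5 = 1.005
  Sum = 122.40375 µg/mL·hr

AUC = 122 µg/mL·hr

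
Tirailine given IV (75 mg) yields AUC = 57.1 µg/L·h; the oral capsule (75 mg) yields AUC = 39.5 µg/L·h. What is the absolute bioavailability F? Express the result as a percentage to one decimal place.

F = (AUC_ev / D_ev) / (AUC_iv / D_iv)
  = (39.5/75) / (57.1/75)
  = 0.526667 / 0.761333 = 0.6918
  = 69.18%

F = 69.2%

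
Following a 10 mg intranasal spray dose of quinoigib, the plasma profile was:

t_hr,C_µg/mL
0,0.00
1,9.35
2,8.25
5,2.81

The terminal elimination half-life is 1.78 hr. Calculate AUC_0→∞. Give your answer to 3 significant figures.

AUC = 37.3 µg/mL·hr

Trapezoidal AUC_0→5:
  [0→1]: (0.00+9.35)/2 × 1 = 4.675
  [1→2]: (9.35+8.25)/2 × 1 = 8.8
  [2→5]: (8.25+2.81)/2 × 3 = 16.59
  Sum = 30.065 µg/mL·hr
k_e = ln2 / t½ = 0.693147 / 1.78 = 0.3894 hr^-1
Extrapolated tail: C_last / k_e = 2.81 / 0.3894 = 7.216
AUC_0→∞ = 30.065 + 7.216 = 37.281 µg/mL·hr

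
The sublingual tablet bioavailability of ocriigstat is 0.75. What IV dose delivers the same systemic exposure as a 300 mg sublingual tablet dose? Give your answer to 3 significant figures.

D_iv = 225 mg

Systemic exposure from an extravascular dose = F × D_ev, so the equivalent IV dose is F × D_ev.
D_iv = F × D_ev = 0.75 × 300 = 225 mg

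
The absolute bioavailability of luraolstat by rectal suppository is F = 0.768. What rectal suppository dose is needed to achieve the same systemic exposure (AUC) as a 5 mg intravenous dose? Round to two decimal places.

For equal systemic exposure: F × D_ev = D_iv
D_ev = D_iv / F = 5 / 0.768 = 6.51042 mg

D_rectal = 6.51 mg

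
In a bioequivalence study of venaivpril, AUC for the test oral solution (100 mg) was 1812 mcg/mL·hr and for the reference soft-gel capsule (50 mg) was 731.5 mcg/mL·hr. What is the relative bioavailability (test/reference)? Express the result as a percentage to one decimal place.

F_rel = (AUC_test/D_test) / (AUC_ref/D_ref)
      = (1812/100) / (731.5/50)
      = 18.12 / 14.63 = 1.2386 = 123.86%

F_rel = 123.9%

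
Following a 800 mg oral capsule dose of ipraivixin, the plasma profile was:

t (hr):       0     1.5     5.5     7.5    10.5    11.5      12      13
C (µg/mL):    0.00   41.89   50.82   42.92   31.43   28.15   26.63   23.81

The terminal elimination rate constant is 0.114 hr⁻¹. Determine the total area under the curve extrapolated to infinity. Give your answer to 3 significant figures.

AUC = 700 µg/mL·hr

Trapezoidal AUC_0→13:
  [0→1.5]: (0.00+41.89)/2 × 1.5 = 31.4175
  [1.5→5.5]: (41.89+50.82)/2 × 4 = 185.42
  [5.5→7.5]: (50.82+42.92)/2 × 2 = 93.74
  [7.5→10.5]: (42.92+31.43)/2 × 3 = 111.525
  [10.5→11.5]: (31.43+28.15)/2 × 1 = 29.79
  [11.5→12]: (28.15+26.63)/2 × 0.5 = 13.695
  [12→13]: (26.63+23.81)/2 × 1 = 25.22
  Sum = 490.8075 µg/mL·hr
Extrapolated tail: C_last / k_e = 23.81 / 0.114 = 208.860
AUC_0→∞ = 490.8075 + 208.860 = 699.6675 µg/mL·hr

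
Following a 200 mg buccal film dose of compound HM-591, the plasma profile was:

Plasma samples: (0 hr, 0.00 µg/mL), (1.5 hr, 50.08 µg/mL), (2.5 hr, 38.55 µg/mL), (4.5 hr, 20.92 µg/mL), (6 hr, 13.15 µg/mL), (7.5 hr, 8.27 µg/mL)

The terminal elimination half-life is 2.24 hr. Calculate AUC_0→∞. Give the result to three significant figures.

AUC = 210 µg/mL·hr

Trapezoidal AUC_0→7.5:
  [0→1.5]: (0.00+50.08)/2 × 1.5 = 37.56
  [1.5→2.5]: (50.08+38.55)/2 × 1 = 44.315
  [2.5→4.5]: (38.55+20.92)/2 × 2 = 59.47
  [4.5→6]: (20.92+13.15)/2 × 1.5 = 25.5525
  [6→7.5]: (13.15+8.27)/2 × 1.5 = 16.065
  Sum = 182.9625 µg/mL·hr
k_e = ln2 / t½ = 0.693147 / 2.24 = 0.3094 hr^-1
Extrapolated tail: C_last / k_e = 8.27 / 0.3094 = 26.729
AUC_0→∞ = 182.9625 + 26.729 = 209.6915 µg/mL·hr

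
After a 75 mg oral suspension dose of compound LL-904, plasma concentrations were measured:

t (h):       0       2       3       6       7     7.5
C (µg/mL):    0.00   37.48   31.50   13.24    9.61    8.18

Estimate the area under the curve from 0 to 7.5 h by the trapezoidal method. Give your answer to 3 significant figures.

AUC = 155 µg/mL·h

Trapezoidal AUC_0→7.5:
  [0→2]: (0.00+37.48)/2 × 2 = 37.48
  [2→3]: (37.48+31.50)/2 × 1 = 34.49
  [3→6]: (31.50+13.24)/2 × 3 = 67.11
  [6→7]: (13.24+9.61)/2 × 1 = 11.425
  [7→7.5]: (9.61+8.18)/2 × 0.5 = 4.4475
  Sum = 154.9525 µg/mL·h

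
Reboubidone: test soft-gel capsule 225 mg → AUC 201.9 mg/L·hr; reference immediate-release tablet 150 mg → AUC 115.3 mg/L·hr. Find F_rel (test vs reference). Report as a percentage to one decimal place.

F_rel = (AUC_test/D_test) / (AUC_ref/D_ref)
      = (201.9/225) / (115.3/150)
      = 0.897333 / 0.768667 = 1.1674 = 116.74%

F_rel = 116.7%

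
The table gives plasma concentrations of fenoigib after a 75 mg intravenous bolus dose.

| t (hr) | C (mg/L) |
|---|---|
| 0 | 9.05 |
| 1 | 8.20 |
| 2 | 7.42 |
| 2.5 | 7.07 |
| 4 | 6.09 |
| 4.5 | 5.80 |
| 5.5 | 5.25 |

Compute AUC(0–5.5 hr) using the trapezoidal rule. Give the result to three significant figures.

AUC = 38.4 mg/L·hr

Trapezoidal AUC_0→5.5:
  [0→1]: (9.05+8.20)/2 × 1 = 8.625
  [1→2]: (8.20+7.42)/2 × 1 = 7.81
  [2→2.5]: (7.42+7.07)/2 × 0.5 = 3.6225
  [2.5→4]: (7.07+6.09)/2 × 1.5 = 9.87
  [4→4.5]: (6.09+5.80)/2 × 0.5 = 2.9725
  [4.5→5.5]: (5.80+5.25)/2 × 1 = 5.525
  Sum = 38.425 mg/L·hr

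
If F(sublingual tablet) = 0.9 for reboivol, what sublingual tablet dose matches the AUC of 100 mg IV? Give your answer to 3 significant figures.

D_sublingual = 111 mg

For equal systemic exposure: F × D_ev = D_iv
D_ev = D_iv / F = 100 / 0.9 = 111.111 mg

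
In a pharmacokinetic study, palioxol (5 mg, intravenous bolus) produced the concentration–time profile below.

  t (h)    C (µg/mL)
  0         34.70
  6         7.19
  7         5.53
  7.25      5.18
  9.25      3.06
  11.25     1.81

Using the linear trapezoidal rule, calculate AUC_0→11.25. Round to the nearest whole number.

AUC = 146 µg/mL·h

Trapezoidal AUC_0→11.25:
  [0→6]: (34.70+7.19)/2 × 6 = 125.67
  [6→7]: (7.19+5.53)/2 × 1 = 6.36
  [7→7.25]: (5.53+5.18)/2 × 0.25 = 1.33875
  [7.25→9.25]: (5.18+3.06)/2 × 2 = 8.24
  [9.25→11.25]: (3.06+1.81)/2 × 2 = 4.87
  Sum = 146.47875 µg/mL·h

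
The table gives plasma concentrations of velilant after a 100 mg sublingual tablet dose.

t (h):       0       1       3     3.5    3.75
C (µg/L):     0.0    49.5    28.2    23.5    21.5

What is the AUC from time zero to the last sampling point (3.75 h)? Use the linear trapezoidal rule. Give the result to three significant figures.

Trapezoidal AUC_0→3.75:
  [0→1]: (0.0+49.5)/2 × 1 = 24.75
  [1→3]: (49.5+28.2)/2 × 2 = 77.7
  [3→3.5]: (28.2+23.5)/2 × 0.5 = 12.925
  [3.5→3.75]: (23.5+21.5)/2 × 0.25 = 5.625
  Sum = 121.0 µg/L·h

AUC = 121 µg/L·h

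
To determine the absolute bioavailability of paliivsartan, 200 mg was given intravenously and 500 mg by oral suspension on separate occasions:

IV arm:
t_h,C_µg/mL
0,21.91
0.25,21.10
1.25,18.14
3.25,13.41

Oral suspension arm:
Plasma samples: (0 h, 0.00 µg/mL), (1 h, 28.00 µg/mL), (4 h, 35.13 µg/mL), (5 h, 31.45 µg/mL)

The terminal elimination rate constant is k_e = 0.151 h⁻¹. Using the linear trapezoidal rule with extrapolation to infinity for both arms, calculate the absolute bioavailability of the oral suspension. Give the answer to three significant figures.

F = 0.964

Trapezoidal AUC_0→3.25 (IV):
  [0→0.25]: (21.91+21.10)/2 × 0.25 = 5.37625
  [0.25→1.25]: (21.10+18.14)/2 × 1 = 19.62
  [1.25→3.25]: (18.14+13.41)/2 × 2 = 31.55
  Sum = 56.54625 µg/mL·h
IV tail: 13.41/0.151 = 88.808; AUC_iv,0→∞ = 56.54625 + 88.808 = 145.35425 µg/mL·h
Trapezoidal AUC_0→5 (oral suspension):
  [0→1]: (0.00+28.00)/2 × 1 = 14.0
  [1→4]: (28.00+35.13)/2 × 3 = 94.695
  [4→5]: (35.13+31.45)/2 × 1 = 33.29
  Sum = 141.985 µg/mL·h
oral suspension tail: 31.45/0.151 = 208.278; AUC_ev,0→∞ = 141.985 + 208.278 = 350.263 µg/mL·h
F = (AUC_ev/D_ev)/(AUC_iv/D_iv) = (350.263/500)/(145.35425/200) = 0.700526/0.72677125 = 0.9639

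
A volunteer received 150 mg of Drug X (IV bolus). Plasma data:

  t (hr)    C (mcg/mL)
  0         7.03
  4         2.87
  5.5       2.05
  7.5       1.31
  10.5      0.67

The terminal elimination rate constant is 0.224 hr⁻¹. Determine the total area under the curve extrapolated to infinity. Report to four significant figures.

AUC = 32.81 mcg/mL·hr

Trapezoidal AUC_0→10.5:
  [0→4]: (7.03+2.87)/2 × 4 = 19.8
  [4→5.5]: (2.87+2.05)/2 × 1.5 = 3.69
  [5.5→7.5]: (2.05+1.31)/2 × 2 = 3.36
  [7.5→10.5]: (1.31+0.67)/2 × 3 = 2.97
  Sum = 29.82 mcg/mL·hr
Extrapolated tail: C_last / k_e = 0.67 / 0.224 = 2.991
AUC_0→∞ = 29.82 + 2.991 = 32.811 mcg/mL·hr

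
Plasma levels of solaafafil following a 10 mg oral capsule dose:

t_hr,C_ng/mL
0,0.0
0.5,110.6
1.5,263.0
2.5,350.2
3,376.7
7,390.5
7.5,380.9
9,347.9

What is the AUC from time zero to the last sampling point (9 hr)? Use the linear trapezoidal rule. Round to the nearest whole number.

AUC = 2977 ng/mL·hr

Trapezoidal AUC_0→9:
  [0→0.5]: (0.0+110.6)/2 × 0.5 = 27.65
  [0.5→1.5]: (110.6+263.0)/2 × 1 = 186.8
  [1.5→2.5]: (263.0+350.2)/2 × 1 = 306.6
  [2.5→3]: (350.2+376.7)/2 × 0.5 = 181.725
  [3→7]: (376.7+390.5)/2 × 4 = 1534.4
  [7→7.5]: (390.5+380.9)/2 × 0.5 = 192.85
  [7.5→9]: (380.9+347.9)/2 × 1.5 = 546.6
  Sum = 2976.625 ng/mL·hr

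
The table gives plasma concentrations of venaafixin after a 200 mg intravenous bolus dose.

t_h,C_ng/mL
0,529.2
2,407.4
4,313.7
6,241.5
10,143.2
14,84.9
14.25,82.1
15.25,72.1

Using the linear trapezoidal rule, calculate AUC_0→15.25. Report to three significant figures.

AUC = 3540 ng/mL·h

Trapezoidal AUC_0→15.25:
  [0→2]: (529.2+407.4)/2 × 2 = 936.6
  [2→4]: (407.4+313.7)/2 × 2 = 721.1
  [4→6]: (313.7+241.5)/2 × 2 = 555.2
  [6→10]: (241.5+143.2)/2 × 4 = 769.4
  [10→14]: (143.2+84.9)/2 × 4 = 456.2
  [14→14.25]: (84.9+82.1)/2 × 0.25 = 20.875
  [14.25→15.25]: (82.1+72.1)/2 × 1 = 77.1
  Sum = 3536.475 ng/mL·h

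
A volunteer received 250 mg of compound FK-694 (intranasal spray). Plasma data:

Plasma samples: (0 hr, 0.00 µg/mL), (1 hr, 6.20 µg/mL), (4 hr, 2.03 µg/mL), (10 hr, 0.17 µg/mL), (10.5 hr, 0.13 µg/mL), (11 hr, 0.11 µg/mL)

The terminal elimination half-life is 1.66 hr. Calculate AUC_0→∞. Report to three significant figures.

Trapezoidal AUC_0→11:
  [0→1]: (0.00+6.20)/2 × 1 = 3.1
  [1→4]: (6.20+2.03)/2 × 3 = 12.345
  [4→10]: (2.03+0.17)/2 × 6 = 6.6
  [10→10.5]: (0.17+0.13)/2 × 0.5 = 0.075
  [10.5→11]: (0.13+0.11)/2 × 0.5 = 0.06
  Sum = 22.18 µg/mL·hr
k_e = ln2 / t½ = 0.693147 / 1.66 = 0.4176 hr^-1
Extrapolated tail: C_last / k_e = 0.11 / 0.4176 = 0.263
AUC_0→∞ = 22.18 + 0.263 = 22.443 µg/mL·hr

AUC = 22.4 µg/mL·hr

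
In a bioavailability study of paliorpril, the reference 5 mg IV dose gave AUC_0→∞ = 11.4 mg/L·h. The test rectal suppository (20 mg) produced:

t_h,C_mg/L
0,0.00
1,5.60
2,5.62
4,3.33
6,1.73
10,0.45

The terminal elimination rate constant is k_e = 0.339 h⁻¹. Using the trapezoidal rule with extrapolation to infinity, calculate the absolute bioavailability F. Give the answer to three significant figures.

Trapezoidal AUC_0→10 (rectal suppository):
  [0→1]: (0.00+5.60)/2 × 1 = 2.8
  [1→2]: (5.60+5.62)/2 × 1 = 5.61
  [2→4]: (5.62+3.33)/2 × 2 = 8.95
  [4→6]: (3.33+1.73)/2 × 2 = 5.06
  [6→10]: (1.73+0.45)/2 × 4 = 4.36
  Sum = 26.78 mg/L·h
Tail: C_last/k_e = 0.45/0.339 = 1.327
AUC_0→∞ (rectal suppository) = 26.78 + 1.327 = 28.107 mg/L·h
F = (AUC_ev/D_ev)/(AUC_iv/D_iv) = (28.107/20)/(11.4/5) = 1.40535/2.28 = 0.6164

F = 0.616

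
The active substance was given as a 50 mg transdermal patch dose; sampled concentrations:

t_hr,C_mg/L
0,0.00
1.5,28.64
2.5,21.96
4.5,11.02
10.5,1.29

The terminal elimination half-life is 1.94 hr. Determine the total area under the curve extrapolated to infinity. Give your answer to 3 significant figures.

AUC = 120 mg/L·hr

Trapezoidal AUC_0→10.5:
  [0→1.5]: (0.00+28.64)/2 × 1.5 = 21.48
  [1.5→2.5]: (28.64+21.96)/2 × 1 = 25.3
  [2.5→4.5]: (21.96+11.02)/2 × 2 = 32.98
  [4.5→10.5]: (11.02+1.29)/2 × 6 = 36.93
  Sum = 116.69 mg/L·hr
k_e = ln2 / t½ = 0.693147 / 1.94 = 0.3573 hr^-1
Extrapolated tail: C_last / k_e = 1.29 / 0.3573 = 3.610
AUC_0→∞ = 116.69 + 3.610 = 120.3 mg/L·hr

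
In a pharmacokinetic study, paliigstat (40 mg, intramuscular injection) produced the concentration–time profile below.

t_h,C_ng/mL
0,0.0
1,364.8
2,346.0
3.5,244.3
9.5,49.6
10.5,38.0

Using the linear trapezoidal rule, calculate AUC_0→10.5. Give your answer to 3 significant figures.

AUC = 1910 ng/mL·h

Trapezoidal AUC_0→10.5:
  [0→1]: (0.0+364.8)/2 × 1 = 182.4
  [1→2]: (364.8+346.0)/2 × 1 = 355.4
  [2→3.5]: (346.0+244.3)/2 × 1.5 = 442.725
  [3.5→9.5]: (244.3+49.6)/2 × 6 = 881.7
  [9.5→10.5]: (49.6+38.0)/2 × 1 = 43.8
  Sum = 1906.025 ng/mL·h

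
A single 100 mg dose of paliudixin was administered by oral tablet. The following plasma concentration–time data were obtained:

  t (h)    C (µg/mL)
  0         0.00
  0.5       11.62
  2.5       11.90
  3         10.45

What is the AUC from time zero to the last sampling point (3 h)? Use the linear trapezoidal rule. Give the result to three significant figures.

AUC = 32.0 µg/mL·h

Trapezoidal AUC_0→3:
  [0→0.5]: (0.00+11.62)/2 × 0.5 = 2.905
  [0.5→2.5]: (11.62+11.90)/2 × 2 = 23.52
  [2.5→3]: (11.90+10.45)/2 × 0.5 = 5.5875
  Sum = 32.0125 µg/mL·h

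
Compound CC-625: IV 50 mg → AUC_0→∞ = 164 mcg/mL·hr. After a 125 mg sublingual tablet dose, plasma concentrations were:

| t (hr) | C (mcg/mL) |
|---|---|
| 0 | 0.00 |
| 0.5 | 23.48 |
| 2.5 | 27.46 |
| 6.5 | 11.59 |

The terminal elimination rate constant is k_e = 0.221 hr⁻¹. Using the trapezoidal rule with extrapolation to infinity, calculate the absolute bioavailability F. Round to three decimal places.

F = 0.457

Trapezoidal AUC_0→6.5 (sublingual tablet):
  [0→0.5]: (0.00+23.48)/2 × 0.5 = 5.87
  [0.5→2.5]: (23.48+27.46)/2 × 2 = 50.94
  [2.5→6.5]: (27.46+11.59)/2 × 4 = 78.1
  Sum = 134.91 mcg/mL·hr
Tail: C_last/k_e = 11.59/0.221 = 52.443
AUC_0→∞ (sublingual tablet) = 134.91 + 52.443 = 187.353 mcg/mL·hr
F = (AUC_ev/D_ev)/(AUC_iv/D_iv) = (187.353/125)/(164/50) = 1.498824/3.28 = 0.4570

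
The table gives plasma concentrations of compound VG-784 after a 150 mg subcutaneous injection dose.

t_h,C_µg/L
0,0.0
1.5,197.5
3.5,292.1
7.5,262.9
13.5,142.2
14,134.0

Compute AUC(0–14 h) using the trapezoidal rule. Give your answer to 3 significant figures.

Trapezoidal AUC_0→14:
  [0→1.5]: (0.0+197.5)/2 × 1.5 = 148.125
  [1.5→3.5]: (197.5+292.1)/2 × 2 = 489.6
  [3.5→7.5]: (292.1+262.9)/2 × 4 = 1110.0
  [7.5→13.5]: (262.9+142.2)/2 × 6 = 1215.3
  [13.5→14]: (142.2+134.0)/2 × 0.5 = 69.05
  Sum = 3032.075 µg/L·h

AUC = 3030 µg/L·h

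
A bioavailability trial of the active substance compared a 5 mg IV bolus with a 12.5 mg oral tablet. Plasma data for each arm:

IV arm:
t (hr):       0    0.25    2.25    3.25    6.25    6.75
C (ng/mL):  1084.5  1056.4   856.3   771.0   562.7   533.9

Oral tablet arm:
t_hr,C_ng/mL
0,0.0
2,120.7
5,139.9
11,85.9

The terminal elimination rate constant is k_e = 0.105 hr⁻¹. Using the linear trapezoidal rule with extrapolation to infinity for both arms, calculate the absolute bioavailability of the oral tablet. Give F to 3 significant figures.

Trapezoidal AUC_0→6.75 (IV):
  [0→0.25]: (1084.5+1056.4)/2 × 0.25 = 267.6125
  [0.25→2.25]: (1056.4+856.3)/2 × 2 = 1912.7
  [2.25→3.25]: (856.3+771.0)/2 × 1 = 813.65
  [3.25→6.25]: (771.0+562.7)/2 × 3 = 2000.55
  [6.25→6.75]: (562.7+533.9)/2 × 0.5 = 274.15
  Sum = 5268.6625 ng/mL·hr
IV tail: 533.9/0.105 = 5084.762; AUC_iv,0→∞ = 5268.6625 + 5084.762 = 10353.4245 ng/mL·hr
Trapezoidal AUC_0→11 (oral tablet):
  [0→2]: (0.0+120.7)/2 × 2 = 120.7
  [2→5]: (120.7+139.9)/2 × 3 = 390.9
  [5→11]: (139.9+85.9)/2 × 6 = 677.4
  Sum = 1189.0 ng/mL·hr
oral tablet tail: 85.9/0.105 = 818.095; AUC_ev,0→∞ = 1189.0 + 818.095 = 2007.095 ng/mL·hr
F = (AUC_ev/D_ev)/(AUC_iv/D_iv) = (2007.095/12.5)/(10353.4245/5) = 160.5676/2070.6849 = 0.0775

F = 0.0775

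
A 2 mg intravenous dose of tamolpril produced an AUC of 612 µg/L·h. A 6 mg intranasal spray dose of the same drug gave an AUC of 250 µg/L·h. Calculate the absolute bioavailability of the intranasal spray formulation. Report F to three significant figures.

F = 0.136

F = (AUC_ev / D_ev) / (AUC_iv / D_iv)
  = (250/6) / (612/2)
  = 41.6667 / 306 = 0.1362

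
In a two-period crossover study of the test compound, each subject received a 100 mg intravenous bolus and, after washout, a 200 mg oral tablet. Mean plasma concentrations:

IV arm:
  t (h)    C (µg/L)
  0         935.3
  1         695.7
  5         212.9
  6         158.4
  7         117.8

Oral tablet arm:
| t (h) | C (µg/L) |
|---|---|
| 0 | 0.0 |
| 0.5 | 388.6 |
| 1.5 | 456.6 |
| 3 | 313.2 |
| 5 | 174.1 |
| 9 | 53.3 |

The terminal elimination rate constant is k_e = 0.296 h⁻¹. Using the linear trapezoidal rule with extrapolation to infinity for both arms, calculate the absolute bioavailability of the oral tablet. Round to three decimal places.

Trapezoidal AUC_0→7 (IV):
  [0→1]: (935.3+695.7)/2 × 1 = 815.5
  [1→5]: (695.7+212.9)/2 × 4 = 1817.2
  [5→6]: (212.9+158.4)/2 × 1 = 185.65
  [6→7]: (158.4+117.8)/2 × 1 = 138.1
  Sum = 2956.45 µg/L·h
IV tail: 117.8/0.296 = 397.973; AUC_iv,0→∞ = 2956.45 + 397.973 = 3354.423 µg/L·h
Trapezoidal AUC_0→9 (oral tablet):
  [0→0.5]: (0.0+388.6)/2 × 0.5 = 97.15
  [0.5→1.5]: (388.6+456.6)/2 × 1 = 422.6
  [1.5→3]: (456.6+313.2)/2 × 1.5 = 577.35
  [3→5]: (313.2+174.1)/2 × 2 = 487.3
  [5→9]: (174.1+53.3)/2 × 4 = 454.8
  Sum = 2039.2 µg/L·h
oral tablet tail: 53.3/0.296 = 180.068; AUC_ev,0→∞ = 2039.2 + 180.068 = 2219.268 µg/L·h
F = (AUC_ev/D_ev)/(AUC_iv/D_iv) = (2219.268/200)/(3354.423/100) = 11.09634/33.54423 = 0.3308

F = 0.331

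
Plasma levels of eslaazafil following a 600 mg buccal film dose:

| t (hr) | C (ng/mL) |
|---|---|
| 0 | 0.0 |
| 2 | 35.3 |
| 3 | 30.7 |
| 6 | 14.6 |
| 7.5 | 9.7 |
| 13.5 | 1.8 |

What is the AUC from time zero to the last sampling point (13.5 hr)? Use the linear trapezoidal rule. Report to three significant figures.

Trapezoidal AUC_0→13.5:
  [0→2]: (0.0+35.3)/2 × 2 = 35.3
  [2→3]: (35.3+30.7)/2 × 1 = 33.0
  [3→6]: (30.7+14.6)/2 × 3 = 67.95
  [6→7.5]: (14.6+9.7)/2 × 1.5 = 18.225
  [7.5→13.5]: (9.7+1.8)/2 × 6 = 34.5
  Sum = 188.975 ng/mL·hr

AUC = 189 ng/mL·hr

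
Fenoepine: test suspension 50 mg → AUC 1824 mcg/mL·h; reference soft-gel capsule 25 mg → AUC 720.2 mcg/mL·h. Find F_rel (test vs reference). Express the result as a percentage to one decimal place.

F_rel = (AUC_test/D_test) / (AUC_ref/D_ref)
      = (1824/50) / (720.2/25)
      = 36.48 / 28.808 = 1.2663 = 126.63%

F_rel = 126.6%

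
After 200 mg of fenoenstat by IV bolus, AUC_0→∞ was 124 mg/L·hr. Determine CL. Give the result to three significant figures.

CL = 1.61 L/hr

CL = Dose_iv / AUC_0→∞
   = 200 / 124 = 1.6129 L/hr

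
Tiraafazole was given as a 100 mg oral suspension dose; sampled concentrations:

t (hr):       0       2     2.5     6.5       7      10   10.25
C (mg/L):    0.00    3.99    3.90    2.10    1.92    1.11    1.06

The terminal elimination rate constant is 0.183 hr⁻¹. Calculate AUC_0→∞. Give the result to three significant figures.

AUC = 29.6 mg/L·hr

Trapezoidal AUC_0→10.25:
  [0→2]: (0.00+3.99)/2 × 2 = 3.99
  [2→2.5]: (3.99+3.90)/2 × 0.5 = 1.9725
  [2.5→6.5]: (3.90+2.10)/2 × 4 = 12.0
  [6.5→7]: (2.10+1.92)/2 × 0.5 = 1.005
  [7→10]: (1.92+1.11)/2 × 3 = 4.545
  [10→10.25]: (1.11+1.06)/2 × 0.25 = 0.27125
  Sum = 23.78375 mg/L·hr
Extrapolated tail: C_last / k_e = 1.06 / 0.183 = 5.792
AUC_0→∞ = 23.78375 + 5.792 = 29.57575 mg/L·hr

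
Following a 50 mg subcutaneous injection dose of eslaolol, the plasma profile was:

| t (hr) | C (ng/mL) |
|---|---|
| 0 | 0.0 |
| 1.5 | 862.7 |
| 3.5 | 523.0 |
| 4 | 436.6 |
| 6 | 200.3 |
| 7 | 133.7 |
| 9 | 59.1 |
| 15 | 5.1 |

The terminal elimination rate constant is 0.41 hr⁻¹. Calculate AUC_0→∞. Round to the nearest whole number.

AUC = 3474 ng/mL·hr

Trapezoidal AUC_0→15:
  [0→1.5]: (0.0+862.7)/2 × 1.5 = 647.025
  [1.5→3.5]: (862.7+523.0)/2 × 2 = 1385.7
  [3.5→4]: (523.0+436.6)/2 × 0.5 = 239.9
  [4→6]: (436.6+200.3)/2 × 2 = 636.9
  [6→7]: (200.3+133.7)/2 × 1 = 167.0
  [7→9]: (133.7+59.1)/2 × 2 = 192.8
  [9→15]: (59.1+5.1)/2 × 6 = 192.6
  Sum = 3461.925 ng/mL·hr
Extrapolated tail: C_last / k_e = 5.1 / 0.41 = 12.439
AUC_0→∞ = 3461.925 + 12.439 = 3474.364 ng/mL·hr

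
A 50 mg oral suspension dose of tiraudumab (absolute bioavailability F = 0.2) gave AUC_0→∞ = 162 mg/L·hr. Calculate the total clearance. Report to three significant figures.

CL = 0.0617 L/hr

CL = F × Dose / AUC_0→∞
   = 0.2 × 50 / 162 = 0.0617284 L/hr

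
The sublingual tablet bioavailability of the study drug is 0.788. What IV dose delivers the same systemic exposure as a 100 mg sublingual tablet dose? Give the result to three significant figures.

D_iv = 78.8 mg

Systemic exposure from an extravascular dose = F × D_ev, so the equivalent IV dose is F × D_ev.
D_iv = F × D_ev = 0.788 × 100 = 78.8 mg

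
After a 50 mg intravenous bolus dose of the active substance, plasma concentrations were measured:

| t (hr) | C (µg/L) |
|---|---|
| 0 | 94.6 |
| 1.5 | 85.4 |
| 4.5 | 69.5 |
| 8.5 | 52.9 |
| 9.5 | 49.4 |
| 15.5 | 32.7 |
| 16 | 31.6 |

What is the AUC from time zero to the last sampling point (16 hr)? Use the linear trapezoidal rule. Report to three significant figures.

AUC = 926 µg/L·hr

Trapezoidal AUC_0→16:
  [0→1.5]: (94.6+85.4)/2 × 1.5 = 135.0
  [1.5→4.5]: (85.4+69.5)/2 × 3 = 232.35
  [4.5→8.5]: (69.5+52.9)/2 × 4 = 244.8
  [8.5→9.5]: (52.9+49.4)/2 × 1 = 51.15
  [9.5→15.5]: (49.4+32.7)/2 × 6 = 246.3
  [15.5→16]: (32.7+31.6)/2 × 0.5 = 16.075
  Sum = 925.675 µg/L·hr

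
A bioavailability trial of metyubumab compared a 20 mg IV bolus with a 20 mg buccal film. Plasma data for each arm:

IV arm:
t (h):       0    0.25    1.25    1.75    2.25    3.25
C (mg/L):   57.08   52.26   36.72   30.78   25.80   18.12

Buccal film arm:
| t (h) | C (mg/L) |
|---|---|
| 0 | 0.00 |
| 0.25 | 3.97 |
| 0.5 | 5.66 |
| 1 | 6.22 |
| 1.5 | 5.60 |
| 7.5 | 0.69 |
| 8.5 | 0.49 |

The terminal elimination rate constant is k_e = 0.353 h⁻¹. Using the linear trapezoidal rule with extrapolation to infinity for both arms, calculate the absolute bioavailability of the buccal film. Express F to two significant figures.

F = 0.18

Trapezoidal AUC_0→3.25 (IV):
  [0→0.25]: (57.08+52.26)/2 × 0.25 = 13.6675
  [0.25→1.25]: (52.26+36.72)/2 × 1 = 44.49
  [1.25→1.75]: (36.72+30.78)/2 × 0.5 = 16.875
  [1.75→2.25]: (30.78+25.80)/2 × 0.5 = 14.145
  [2.25→3.25]: (25.80+18.12)/2 × 1 = 21.96
  Sum = 111.1375 mg/L·h
IV tail: 18.12/0.353 = 51.331; AUC_iv,0→∞ = 111.1375 + 51.331 = 162.4685 mg/L·h
Trapezoidal AUC_0→8.5 (buccal film):
  [0→0.25]: (0.00+3.97)/2 × 0.25 = 0.49625
  [0.25→0.5]: (3.97+5.66)/2 × 0.25 = 1.20375
  [0.5→1]: (5.66+6.22)/2 × 0.5 = 2.97
  [1→1.5]: (6.22+5.60)/2 × 0.5 = 2.955
  [1.5→7.5]: (5.60+0.69)/2 × 6 = 18.87
  [7.5→8.5]: (0.69+0.49)/2 × 1 = 0.59
  Sum = 27.085 mg/L·h
buccal film tail: 0.49/0.353 = 1.388; AUC_ev,0→∞ = 27.085 + 1.388 = 28.473 mg/L·h
F = (AUC_ev/D_ev)/(AUC_iv/D_iv) = (28.473/20)/(162.4685/20) = 1.42365/8.123425 = 0.1753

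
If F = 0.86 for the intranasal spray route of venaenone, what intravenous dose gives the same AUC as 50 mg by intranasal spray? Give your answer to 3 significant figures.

D_iv = 43.0 mg

Systemic exposure from an extravascular dose = F × D_ev, so the equivalent IV dose is F × D_ev.
D_iv = F × D_ev = 0.86 × 50 = 43 mg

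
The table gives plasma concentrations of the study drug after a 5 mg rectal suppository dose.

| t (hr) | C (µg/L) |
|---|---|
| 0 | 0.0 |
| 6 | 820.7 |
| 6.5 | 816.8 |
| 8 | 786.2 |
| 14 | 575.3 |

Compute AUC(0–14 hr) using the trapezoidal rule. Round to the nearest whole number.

AUC = 8158 µg/L·hr

Trapezoidal AUC_0→14:
  [0→6]: (0.0+820.7)/2 × 6 = 2462.1
  [6→6.5]: (820.7+816.8)/2 × 0.5 = 409.375
  [6.5→8]: (816.8+786.2)/2 × 1.5 = 1202.25
  [8→14]: (786.2+575.3)/2 × 6 = 4084.5
  Sum = 8158.225 µg/L·hr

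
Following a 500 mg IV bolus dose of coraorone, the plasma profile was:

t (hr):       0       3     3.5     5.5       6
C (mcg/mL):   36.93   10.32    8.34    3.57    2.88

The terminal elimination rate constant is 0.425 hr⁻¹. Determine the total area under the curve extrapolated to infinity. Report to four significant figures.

Trapezoidal AUC_0→6:
  [0→3]: (36.93+10.32)/2 × 3 = 70.875
  [3→3.5]: (10.32+8.34)/2 × 0.5 = 4.665
  [3.5→5.5]: (8.34+3.57)/2 × 2 = 11.91
  [5.5→6]: (3.57+2.88)/2 × 0.5 = 1.6125
  Sum = 89.0625 mcg/mL·hr
Extrapolated tail: C_last / k_e = 2.88 / 0.425 = 6.776
AUC_0→∞ = 89.0625 + 6.776 = 95.8385 mcg/mL·hr

AUC = 95.84 mcg/mL·hr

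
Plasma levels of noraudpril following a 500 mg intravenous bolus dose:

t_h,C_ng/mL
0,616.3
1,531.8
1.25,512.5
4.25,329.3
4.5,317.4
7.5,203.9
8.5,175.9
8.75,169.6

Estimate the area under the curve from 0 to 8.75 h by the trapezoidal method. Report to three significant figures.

Trapezoidal AUC_0→8.75:
  [0→1]: (616.3+531.8)/2 × 1 = 574.05
  [1→1.25]: (531.8+512.5)/2 × 0.25 = 130.5375
  [1.25→4.25]: (512.5+329.3)/2 × 3 = 1262.7
  [4.25→4.5]: (329.3+317.4)/2 × 0.25 = 80.8375
  [4.5→7.5]: (317.4+203.9)/2 × 3 = 781.95
  [7.5→8.5]: (203.9+175.9)/2 × 1 = 189.9
  [8.5→8.75]: (175.9+169.6)/2 × 0.25 = 43.1875
  Sum = 3063.1625 ng/mL·h

AUC = 3060 ng/mL·h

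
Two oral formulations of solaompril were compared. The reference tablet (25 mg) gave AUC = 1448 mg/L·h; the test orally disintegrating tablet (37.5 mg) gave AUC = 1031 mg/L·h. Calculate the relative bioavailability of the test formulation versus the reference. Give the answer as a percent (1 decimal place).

F_rel = (AUC_test/D_test) / (AUC_ref/D_ref)
      = (1031/37.5) / (1448/25)
      = 27.4933 / 57.92 = 0.4747 = 47.47%

F_rel = 47.5%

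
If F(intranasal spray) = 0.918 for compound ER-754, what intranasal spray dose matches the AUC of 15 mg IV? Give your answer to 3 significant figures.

D_intranasal = 16.3 mg

For equal systemic exposure: F × D_ev = D_iv
D_ev = D_iv / F = 15 / 0.918 = 16.3399 mg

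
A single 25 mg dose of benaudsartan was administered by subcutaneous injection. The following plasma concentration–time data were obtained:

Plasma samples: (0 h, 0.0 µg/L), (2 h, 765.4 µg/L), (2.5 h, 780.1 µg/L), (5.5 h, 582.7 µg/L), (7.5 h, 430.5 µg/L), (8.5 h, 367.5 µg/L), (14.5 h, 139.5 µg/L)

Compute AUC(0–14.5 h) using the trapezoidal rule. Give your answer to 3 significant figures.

Trapezoidal AUC_0→14.5:
  [0→2]: (0.0+765.4)/2 × 2 = 765.4
  [2→2.5]: (765.4+780.1)/2 × 0.5 = 386.375
  [2.5→5.5]: (780.1+582.7)/2 × 3 = 2044.2
  [5.5→7.5]: (582.7+430.5)/2 × 2 = 1013.2
  [7.5→8.5]: (430.5+367.5)/2 × 1 = 399.0
  [8.5→14.5]: (367.5+139.5)/2 × 6 = 1521.0
  Sum = 6129.175 µg/L·h

AUC = 6130 µg/L·h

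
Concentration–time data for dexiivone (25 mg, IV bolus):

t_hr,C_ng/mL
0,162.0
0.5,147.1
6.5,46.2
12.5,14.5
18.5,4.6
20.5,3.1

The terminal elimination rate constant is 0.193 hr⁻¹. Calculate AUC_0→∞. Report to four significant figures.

AUC = 920.3 ng/mL·hr

Trapezoidal AUC_0→20.5:
  [0→0.5]: (162.0+147.1)/2 × 0.5 = 77.275
  [0.5→6.5]: (147.1+46.2)/2 × 6 = 579.9
  [6.5→12.5]: (46.2+14.5)/2 × 6 = 182.1
  [12.5→18.5]: (14.5+4.6)/2 × 6 = 57.3
  [18.5→20.5]: (4.6+3.1)/2 × 2 = 7.7
  Sum = 904.275 ng/mL·hr
Extrapolated tail: C_last / k_e = 3.1 / 0.193 = 16.062
AUC_0→∞ = 904.275 + 16.062 = 920.337 ng/mL·hr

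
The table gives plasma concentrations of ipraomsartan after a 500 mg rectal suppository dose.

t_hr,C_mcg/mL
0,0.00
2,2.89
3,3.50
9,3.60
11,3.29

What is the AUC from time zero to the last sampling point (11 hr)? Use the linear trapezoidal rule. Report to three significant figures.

AUC = 34.3 mcg/mL·hr

Trapezoidal AUC_0→11:
  [0→2]: (0.00+2.89)/2 × 2 = 2.89
  [2→3]: (2.89+3.50)/2 × 1 = 3.195
  [3→9]: (3.50+3.60)/2 × 6 = 21.3
  [9→11]: (3.60+3.29)/2 × 2 = 6.89
  Sum = 34.275 mcg/mL·hr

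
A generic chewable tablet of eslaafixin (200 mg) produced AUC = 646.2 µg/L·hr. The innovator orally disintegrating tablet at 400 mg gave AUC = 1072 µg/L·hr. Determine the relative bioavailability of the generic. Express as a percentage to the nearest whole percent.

F_rel = (AUC_test/D_test) / (AUC_ref/D_ref)
      = (646.2/200) / (1072/400)
      = 3.231 / 2.68 = 1.2056 = 120.56%

F_rel = 121%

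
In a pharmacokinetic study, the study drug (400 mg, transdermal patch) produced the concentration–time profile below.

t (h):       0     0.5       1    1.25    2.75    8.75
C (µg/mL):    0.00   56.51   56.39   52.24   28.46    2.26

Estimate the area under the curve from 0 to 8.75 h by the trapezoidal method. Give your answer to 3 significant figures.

AUC = 209 µg/mL·h

Trapezoidal AUC_0→8.75:
  [0→0.5]: (0.00+56.51)/2 × 0.5 = 14.1275
  [0.5→1]: (56.51+56.39)/2 × 0.5 = 28.225
  [1→1.25]: (56.39+52.24)/2 × 0.25 = 13.57875
  [1.25→2.75]: (52.24+28.46)/2 × 1.5 = 60.525
  [2.75→8.75]: (28.46+2.26)/2 × 6 = 92.16
  Sum = 208.61625 µg/mL·h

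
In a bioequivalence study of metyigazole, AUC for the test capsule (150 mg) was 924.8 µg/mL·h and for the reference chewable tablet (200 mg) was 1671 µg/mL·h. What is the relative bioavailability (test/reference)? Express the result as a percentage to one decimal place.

F_rel = (AUC_test/D_test) / (AUC_ref/D_ref)
      = (924.8/150) / (1671/200)
      = 6.16533 / 8.355 = 0.7379 = 73.79%

F_rel = 73.8%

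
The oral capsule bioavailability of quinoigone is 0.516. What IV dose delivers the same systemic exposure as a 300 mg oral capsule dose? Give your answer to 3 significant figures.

Systemic exposure from an extravascular dose = F × D_ev, so the equivalent IV dose is F × D_ev.
D_iv = F × D_ev = 0.516 × 300 = 154.8 mg

D_iv = 155 mg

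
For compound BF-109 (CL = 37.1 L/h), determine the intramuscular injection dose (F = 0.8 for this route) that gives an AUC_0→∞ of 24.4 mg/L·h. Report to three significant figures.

Dose = 1130 mg

Dose = CL × AUC_0→∞ / F
     = 37.1 × 24.4 / 0.8 = 1131.55 mg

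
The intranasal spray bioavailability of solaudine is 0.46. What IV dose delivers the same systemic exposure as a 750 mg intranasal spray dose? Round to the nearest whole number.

D_iv = 345 mg

Systemic exposure from an extravascular dose = F × D_ev, so the equivalent IV dose is F × D_ev.
D_iv = F × D_ev = 0.46 × 750 = 345 mg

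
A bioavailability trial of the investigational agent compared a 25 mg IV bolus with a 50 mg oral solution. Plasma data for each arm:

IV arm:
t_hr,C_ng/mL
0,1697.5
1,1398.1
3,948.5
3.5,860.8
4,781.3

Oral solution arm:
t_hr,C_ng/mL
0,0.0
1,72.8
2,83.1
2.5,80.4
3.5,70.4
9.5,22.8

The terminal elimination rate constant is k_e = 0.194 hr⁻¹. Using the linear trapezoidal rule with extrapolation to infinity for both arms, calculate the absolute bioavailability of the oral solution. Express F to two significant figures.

F = 0.036

Trapezoidal AUC_0→4 (IV):
  [0→1]: (1697.5+1398.1)/2 × 1 = 1547.8
  [1→3]: (1398.1+948.5)/2 × 2 = 2346.6
  [3→3.5]: (948.5+860.8)/2 × 0.5 = 452.325
  [3.5→4]: (860.8+781.3)/2 × 0.5 = 410.525
  Sum = 4757.25 ng/mL·hr
IV tail: 781.3/0.194 = 4027.320; AUC_iv,0→∞ = 4757.25 + 4027.320 = 8784.57 ng/mL·hr
Trapezoidal AUC_0→9.5 (oral solution):
  [0→1]: (0.0+72.8)/2 × 1 = 36.4
  [1→2]: (72.8+83.1)/2 × 1 = 77.95
  [2→2.5]: (83.1+80.4)/2 × 0.5 = 40.875
  [2.5→3.5]: (80.4+70.4)/2 × 1 = 75.4
  [3.5→9.5]: (70.4+22.8)/2 × 6 = 279.6
  Sum = 510.225 ng/mL·hr
oral solution tail: 22.8/0.194 = 117.526; AUC_ev,0→∞ = 510.225 + 117.526 = 627.751 ng/mL·hr
F = (AUC_ev/D_ev)/(AUC_iv/D_iv) = (627.751/50)/(8784.57/25) = 12.55502/351.3828 = 0.0357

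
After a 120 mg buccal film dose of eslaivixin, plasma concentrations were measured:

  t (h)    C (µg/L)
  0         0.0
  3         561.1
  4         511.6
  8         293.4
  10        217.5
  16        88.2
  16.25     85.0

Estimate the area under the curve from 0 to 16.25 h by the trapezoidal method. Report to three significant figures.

AUC = 4440 µg/L·h

Trapezoidal AUC_0→16.25:
  [0→3]: (0.0+561.1)/2 × 3 = 841.65
  [3→4]: (561.1+511.6)/2 × 1 = 536.35
  [4→8]: (511.6+293.4)/2 × 4 = 1610.0
  [8→10]: (293.4+217.5)/2 × 2 = 510.9
  [10→16]: (217.5+88.2)/2 × 6 = 917.1
  [16→16.25]: (88.2+85.0)/2 × 0.25 = 21.65
  Sum = 4437.65 µg/L·h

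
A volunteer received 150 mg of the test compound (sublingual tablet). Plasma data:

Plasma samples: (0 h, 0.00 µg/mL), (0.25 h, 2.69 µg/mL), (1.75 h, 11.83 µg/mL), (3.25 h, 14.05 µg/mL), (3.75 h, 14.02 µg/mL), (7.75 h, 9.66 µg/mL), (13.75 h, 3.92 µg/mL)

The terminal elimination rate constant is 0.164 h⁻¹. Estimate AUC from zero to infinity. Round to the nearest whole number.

Trapezoidal AUC_0→13.75:
  [0→0.25]: (0.00+2.69)/2 × 0.25 = 0.33625
  [0.25→1.75]: (2.69+11.83)/2 × 1.5 = 10.89
  [1.75→3.25]: (11.83+14.05)/2 × 1.5 = 19.41
  [3.25→3.75]: (14.05+14.02)/2 × 0.5 = 7.0175
  [3.75→7.75]: (14.02+9.66)/2 × 4 = 47.36
  [7.75→13.75]: (9.66+3.92)/2 × 6 = 40.74
  Sum = 125.75375 µg/mL·h
Extrapolated tail: C_last / k_e = 3.92 / 0.164 = 23.902
AUC_0→∞ = 125.75375 + 23.902 = 149.65575 µg/mL·h

AUC = 150 µg/mL·h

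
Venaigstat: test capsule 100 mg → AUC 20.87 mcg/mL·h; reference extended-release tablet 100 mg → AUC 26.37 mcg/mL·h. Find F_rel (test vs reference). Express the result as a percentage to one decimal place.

F_rel = (AUC_test/D_test) / (AUC_ref/D_ref)
      = (20.87/100) / (26.37/100)
      = 0.2087 / 0.2637 = 0.7914 = 79.14%

F_rel = 79.1%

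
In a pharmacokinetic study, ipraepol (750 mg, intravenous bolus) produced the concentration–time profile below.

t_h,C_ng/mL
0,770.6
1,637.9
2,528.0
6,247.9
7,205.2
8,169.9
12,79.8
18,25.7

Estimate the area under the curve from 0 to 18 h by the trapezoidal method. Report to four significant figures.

AUC = 4069 ng/mL·h

Trapezoidal AUC_0→18:
  [0→1]: (770.6+637.9)/2 × 1 = 704.25
  [1→2]: (637.9+528.0)/2 × 1 = 582.95
  [2→6]: (528.0+247.9)/2 × 4 = 1551.8
  [6→7]: (247.9+205.2)/2 × 1 = 226.55
  [7→8]: (205.2+169.9)/2 × 1 = 187.55
  [8→12]: (169.9+79.8)/2 × 4 = 499.4
  [12→18]: (79.8+25.7)/2 × 6 = 316.5
  Sum = 4069.0 ng/mL·h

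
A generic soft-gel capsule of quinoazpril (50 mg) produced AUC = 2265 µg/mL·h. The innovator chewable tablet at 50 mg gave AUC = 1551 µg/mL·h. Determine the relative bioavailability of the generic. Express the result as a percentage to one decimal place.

F_rel = 146.0%

F_rel = (AUC_test/D_test) / (AUC_ref/D_ref)
      = (2265/50) / (1551/50)
      = 45.3 / 31.02 = 1.4603 = 146.03%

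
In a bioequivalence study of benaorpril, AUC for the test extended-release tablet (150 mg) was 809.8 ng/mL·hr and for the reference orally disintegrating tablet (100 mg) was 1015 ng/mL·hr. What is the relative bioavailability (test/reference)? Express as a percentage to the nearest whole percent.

F_rel = 53%

F_rel = (AUC_test/D_test) / (AUC_ref/D_ref)
      = (809.8/150) / (1015/100)
      = 5.39867 / 10.15 = 0.5319 = 53.19%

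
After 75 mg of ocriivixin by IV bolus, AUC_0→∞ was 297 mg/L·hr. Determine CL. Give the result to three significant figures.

CL = 0.253 L/hr

CL = Dose_iv / AUC_0→∞
   = 75 / 297 = 0.252525 L/hr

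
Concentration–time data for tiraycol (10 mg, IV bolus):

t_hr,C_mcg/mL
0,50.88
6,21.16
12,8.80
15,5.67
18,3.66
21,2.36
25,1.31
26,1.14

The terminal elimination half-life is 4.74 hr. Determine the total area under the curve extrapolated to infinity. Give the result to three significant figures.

Trapezoidal AUC_0→26:
  [0→6]: (50.88+21.16)/2 × 6 = 216.12
  [6→12]: (21.16+8.80)/2 × 6 = 89.88
  [12→15]: (8.80+5.67)/2 × 3 = 21.705
  [15→18]: (5.67+3.66)/2 × 3 = 13.995
  [18→21]: (3.66+2.36)/2 × 3 = 9.03
  [21→25]: (2.36+1.31)/2 × 4 = 7.34
  [25→26]: (1.31+1.14)/2 × 1 = 1.225
  Sum = 359.295 mcg/mL·hr
k_e = ln2 / t½ = 0.693147 / 4.74 = 0.1462 hr^-1
Extrapolated tail: C_last / k_e = 1.14 / 0.1462 = 7.798
AUC_0→∞ = 359.295 + 7.798 = 367.093 mcg/mL·hr

AUC = 367 mcg/mL·hr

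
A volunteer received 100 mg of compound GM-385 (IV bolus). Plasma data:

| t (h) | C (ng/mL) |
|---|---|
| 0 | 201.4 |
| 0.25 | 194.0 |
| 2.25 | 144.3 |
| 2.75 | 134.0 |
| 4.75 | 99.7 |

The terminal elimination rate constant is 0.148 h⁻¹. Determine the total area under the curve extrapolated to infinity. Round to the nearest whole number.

Trapezoidal AUC_0→4.75:
  [0→0.25]: (201.4+194.0)/2 × 0.25 = 49.425
  [0.25→2.25]: (194.0+144.3)/2 × 2 = 338.3
  [2.25→2.75]: (144.3+134.0)/2 × 0.5 = 69.575
  [2.75→4.75]: (134.0+99.7)/2 × 2 = 233.7
  Sum = 691.0 ng/mL·h
Extrapolated tail: C_last / k_e = 99.7 / 0.148 = 673.649
AUC_0→∞ = 691.0 + 673.649 = 1364.649 ng/mL·h

AUC = 1365 ng/mL·h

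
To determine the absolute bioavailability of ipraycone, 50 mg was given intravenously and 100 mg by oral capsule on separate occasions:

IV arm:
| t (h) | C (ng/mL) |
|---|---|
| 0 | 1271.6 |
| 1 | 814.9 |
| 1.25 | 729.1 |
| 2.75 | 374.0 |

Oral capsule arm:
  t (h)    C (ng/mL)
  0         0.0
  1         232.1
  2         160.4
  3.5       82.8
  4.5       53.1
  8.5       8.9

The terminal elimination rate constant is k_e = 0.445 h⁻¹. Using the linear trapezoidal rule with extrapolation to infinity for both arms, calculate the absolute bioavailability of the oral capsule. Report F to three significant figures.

Trapezoidal AUC_0→2.75 (IV):
  [0→1]: (1271.6+814.9)/2 × 1 = 1043.25
  [1→1.25]: (814.9+729.1)/2 × 0.25 = 193.0
  [1.25→2.75]: (729.1+374.0)/2 × 1.5 = 827.325
  Sum = 2063.575 ng/mL·h
IV tail: 374.0/0.445 = 840.449; AUC_iv,0→∞ = 2063.575 + 840.449 = 2904.024 ng/mL·h
Trapezoidal AUC_0→8.5 (oral capsule):
  [0→1]: (0.0+232.1)/2 × 1 = 116.05
  [1→2]: (232.1+160.4)/2 × 1 = 196.25
  [2→3.5]: (160.4+82.8)/2 × 1.5 = 182.4
  [3.5→4.5]: (82.8+53.1)/2 × 1 = 67.95
  [4.5→8.5]: (53.1+8.9)/2 × 4 = 124.0
  Sum = 686.65 ng/mL·h
oral capsule tail: 8.9/0.445 = 20.000; AUC_ev,0→∞ = 686.65 + 20.000 = 706.65 ng/mL·h
F = (AUC_ev/D_ev)/(AUC_iv/D_iv) = (706.65/100)/(2904.024/50) = 7.0665/58.08048 = 0.1217

F = 0.122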